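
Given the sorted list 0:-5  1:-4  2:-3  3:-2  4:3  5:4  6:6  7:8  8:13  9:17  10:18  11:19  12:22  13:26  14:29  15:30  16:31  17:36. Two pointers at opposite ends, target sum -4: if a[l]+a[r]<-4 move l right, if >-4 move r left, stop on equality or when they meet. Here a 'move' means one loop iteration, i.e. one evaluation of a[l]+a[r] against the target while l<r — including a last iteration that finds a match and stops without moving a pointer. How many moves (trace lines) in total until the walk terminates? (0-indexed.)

[0,17] -5+36=31 >-4 → r--
[0,16] -5+31=26 >-4 → r--
[0,15] -5+30=25 >-4 → r--
[0,14] -5+29=24 >-4 → r--
[0,13] -5+26=21 >-4 → r--
[0,12] -5+22=17 >-4 → r--
[0,11] -5+19=14 >-4 → r--
[0,10] -5+18=13 >-4 → r--
[0,9] -5+17=12 >-4 → r--
[0,8] -5+13=8 >-4 → r--
[0,7] -5+8=3 >-4 → r--
[0,6] -5+6=1 >-4 → r--
[0,5] -5+4=-1 >-4 → r--
[0,4] -5+3=-2 >-4 → r--
[0,3] -5+-2=-7 <-4 → l++
[1,3] -4+-2=-6 <-4 → l++
[2,3] -3+-2=-5 <-4 → l++

17 moves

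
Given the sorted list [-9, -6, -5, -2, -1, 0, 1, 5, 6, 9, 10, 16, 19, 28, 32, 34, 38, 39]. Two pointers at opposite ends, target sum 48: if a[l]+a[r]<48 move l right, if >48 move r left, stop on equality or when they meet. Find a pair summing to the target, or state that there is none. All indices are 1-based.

(9, 39)

[1,18] -9+39=30 <48 → l++
[2,18] -6+39=33 <48 → l++
[3,18] -5+39=34 <48 → l++
[4,18] -2+39=37 <48 → l++
[5,18] -1+39=38 <48 → l++
[6,18] 0+39=39 <48 → l++
[7,18] 1+39=40 <48 → l++
[8,18] 5+39=44 <48 → l++
[9,18] 6+39=45 <48 → l++
[10,18] 9+39=48 → found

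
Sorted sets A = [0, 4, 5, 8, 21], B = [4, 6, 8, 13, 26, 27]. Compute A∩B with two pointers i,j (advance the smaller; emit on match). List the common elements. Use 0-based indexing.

intersection = [4, 8]

[i=0,j=0] 0<4 → i++
[i=1,j=0] 4==4 emit → i++,j++
[i=2,j=1] 5<6 → i++
[i=3,j=1] 8>6 → j++
[i=3,j=2] 8==8 emit → i++,j++
[i=4,j=3] 21>13 → j++
[i=4,j=4] 21<26 → i++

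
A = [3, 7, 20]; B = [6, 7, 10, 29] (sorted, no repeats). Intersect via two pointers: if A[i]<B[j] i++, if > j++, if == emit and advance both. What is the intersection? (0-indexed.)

intersection = [7]

i=0 j=0: 3<6, i++
i=1 j=0: 7>6, j++
i=1 j=1: 7==7 emit, i++,j++
i=2 j=2: 20>10, j++
i=2 j=3: 20<29, i++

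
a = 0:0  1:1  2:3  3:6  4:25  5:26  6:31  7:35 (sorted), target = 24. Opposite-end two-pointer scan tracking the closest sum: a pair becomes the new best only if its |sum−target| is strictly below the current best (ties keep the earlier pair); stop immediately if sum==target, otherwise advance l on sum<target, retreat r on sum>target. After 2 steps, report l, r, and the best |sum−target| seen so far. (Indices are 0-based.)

[0,7] 0+35=35 d=11 * → r--
[0,6] 0+31=31 d=7 * → r--

l=0, r=5, best |Δ|=7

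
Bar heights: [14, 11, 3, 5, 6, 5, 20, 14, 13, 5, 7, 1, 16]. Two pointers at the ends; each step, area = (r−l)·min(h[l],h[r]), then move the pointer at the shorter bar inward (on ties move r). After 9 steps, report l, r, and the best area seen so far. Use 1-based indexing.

l=7, r=10, best area=168

l=1 r=13: min(14,16)*12=168 best=168 *, l++
l=2 r=13: min(11,16)*11=121 best=168, l++
l=3 r=13: min(3,16)*10=30 best=168, l++
l=4 r=13: min(5,16)*9=45 best=168, l++
l=5 r=13: min(6,16)*8=48 best=168, l++
l=6 r=13: min(5,16)*7=35 best=168, l++
l=7 r=13: min(20,16)*6=96 best=168, r--
l=7 r=12: min(20,1)*5=5 best=168, r--
l=7 r=11: min(20,7)*4=28 best=168, r--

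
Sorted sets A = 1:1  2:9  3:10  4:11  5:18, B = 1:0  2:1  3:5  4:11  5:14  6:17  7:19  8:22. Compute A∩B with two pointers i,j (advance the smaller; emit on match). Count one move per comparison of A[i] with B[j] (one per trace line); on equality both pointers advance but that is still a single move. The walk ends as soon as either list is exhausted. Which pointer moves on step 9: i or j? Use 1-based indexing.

i

[i=1,j=1] 1>0 → j++
[i=1,j=2] 1==1 emit → i++,j++
[i=2,j=3] 9>5 → j++
[i=2,j=4] 9<11 → i++
[i=3,j=4] 10<11 → i++
[i=4,j=4] 11==11 emit → i++,j++
[i=5,j=5] 18>14 → j++
[i=5,j=6] 18>17 → j++
[i=5,j=7] 18<19 → i++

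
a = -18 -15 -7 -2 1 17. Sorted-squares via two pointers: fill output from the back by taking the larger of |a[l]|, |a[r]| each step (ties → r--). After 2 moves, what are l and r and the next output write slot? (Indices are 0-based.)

[0,5] |-18|>|17| out[5]=324 → l++
[1,5] |-15|<=|17| out[4]=289 → r--

l=1, r=4, next write slot=3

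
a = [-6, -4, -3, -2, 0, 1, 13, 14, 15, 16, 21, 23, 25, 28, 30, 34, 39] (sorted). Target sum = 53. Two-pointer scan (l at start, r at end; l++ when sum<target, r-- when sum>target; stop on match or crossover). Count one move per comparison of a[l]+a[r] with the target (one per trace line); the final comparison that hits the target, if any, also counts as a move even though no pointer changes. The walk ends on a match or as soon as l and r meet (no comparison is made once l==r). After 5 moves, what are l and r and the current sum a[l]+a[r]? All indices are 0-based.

l=5, r=16, sum=40

l=0 r=16: -6+39=33 <53, l++
l=1 r=16: -4+39=35 <53, l++
l=2 r=16: -3+39=36 <53, l++
l=3 r=16: -2+39=37 <53, l++
l=4 r=16: 0+39=39 <53, l++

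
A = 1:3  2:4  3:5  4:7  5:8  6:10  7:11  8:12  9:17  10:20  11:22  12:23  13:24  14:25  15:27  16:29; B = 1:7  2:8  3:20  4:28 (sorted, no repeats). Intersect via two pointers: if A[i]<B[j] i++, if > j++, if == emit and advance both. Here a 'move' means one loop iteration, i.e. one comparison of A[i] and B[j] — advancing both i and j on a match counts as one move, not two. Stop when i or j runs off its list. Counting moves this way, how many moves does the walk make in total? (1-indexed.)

[i=1,j=1] 3<7 → i++
[i=2,j=1] 4<7 → i++
[i=3,j=1] 5<7 → i++
[i=4,j=1] 7==7 emit → i++,j++
[i=5,j=2] 8==8 emit → i++,j++
[i=6,j=3] 10<20 → i++
[i=7,j=3] 11<20 → i++
[i=8,j=3] 12<20 → i++
[i=9,j=3] 17<20 → i++
[i=10,j=3] 20==20 emit → i++,j++
[i=11,j=4] 22<28 → i++
[i=12,j=4] 23<28 → i++
[i=13,j=4] 24<28 → i++
[i=14,j=4] 25<28 → i++
[i=15,j=4] 27<28 → i++
[i=16,j=4] 29>28 → j++

16 moves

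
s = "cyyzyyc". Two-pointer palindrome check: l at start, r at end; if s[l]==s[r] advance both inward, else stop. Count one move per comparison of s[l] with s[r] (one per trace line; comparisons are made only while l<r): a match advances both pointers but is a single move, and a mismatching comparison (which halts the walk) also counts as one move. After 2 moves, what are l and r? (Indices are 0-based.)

l=2, r=4

[0,6] 'c'=='c' → l++,r--
[1,5] 'y'=='y' → l++,r--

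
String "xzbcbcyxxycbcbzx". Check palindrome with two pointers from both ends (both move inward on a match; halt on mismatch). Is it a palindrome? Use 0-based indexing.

[0,15] 'x'=='x' → l++,r--
[1,14] 'z'=='z' → l++,r--
[2,13] 'b'=='b' → l++,r--
[3,12] 'c'=='c' → l++,r--
[4,11] 'b'=='b' → l++,r--
[5,10] 'c'=='c' → l++,r--
[6,9] 'y'=='y' → l++,r--
[7,8] 'x'=='x' → l++,r--

palindrome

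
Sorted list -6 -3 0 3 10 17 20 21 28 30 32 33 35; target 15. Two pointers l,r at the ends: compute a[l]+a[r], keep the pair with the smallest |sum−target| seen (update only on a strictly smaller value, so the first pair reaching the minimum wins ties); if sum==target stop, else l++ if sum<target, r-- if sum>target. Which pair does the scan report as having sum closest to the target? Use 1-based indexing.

pair (-6, 21) with sum 15 (|Δ|=0)

[1,13] -6+35=29 d=14 * → r--
[1,12] -6+33=27 d=12 * → r--
[1,11] -6+32=26 d=11 * → r--
[1,10] -6+30=24 d=9 * → r--
[1,9] -6+28=22 d=7 * → r--
[1,8] -6+21=15 d=0 * → stop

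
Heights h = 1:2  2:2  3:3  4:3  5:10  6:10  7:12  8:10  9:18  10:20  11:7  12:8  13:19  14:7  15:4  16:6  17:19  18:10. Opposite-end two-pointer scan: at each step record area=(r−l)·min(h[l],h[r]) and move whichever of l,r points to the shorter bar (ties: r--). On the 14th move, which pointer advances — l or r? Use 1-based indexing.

r

[1,18] min(2,10)*17=34 best=34 * → l++
[2,18] min(2,10)*16=32 best=34 → l++
[3,18] min(3,10)*15=45 best=45 * → l++
[4,18] min(3,10)*14=42 best=45 → l++
[5,18] min(10,10)*13=130 best=130 * → r--
[5,17] min(10,19)*12=120 best=130 → l++
[6,17] min(10,19)*11=110 best=130 → l++
[7,17] min(12,19)*10=120 best=130 → l++
[8,17] min(10,19)*9=90 best=130 → l++
[9,17] min(18,19)*8=144 best=144 * → l++
[10,17] min(20,19)*7=133 best=144 → r--
[10,16] min(20,6)*6=36 best=144 → r--
[10,15] min(20,4)*5=20 best=144 → r--
[10,14] min(20,7)*4=28 best=144 → r--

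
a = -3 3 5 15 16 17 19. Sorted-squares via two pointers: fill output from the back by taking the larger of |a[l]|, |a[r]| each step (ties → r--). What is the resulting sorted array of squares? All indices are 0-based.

[9, 9, 25, 225, 256, 289, 361]

[0,6] |-3|<=|19| out[6]=361 → r--
[0,5] |-3|<=|17| out[5]=289 → r--
[0,4] |-3|<=|16| out[4]=256 → r--
[0,3] |-3|<=|15| out[3]=225 → r--
[0,2] |-3|<=|5| out[2]=25 → r--
[0,1] |-3|<=|3| out[1]=9 → r--
[0,0] |-3|<=|-3| out[0]=9 → r--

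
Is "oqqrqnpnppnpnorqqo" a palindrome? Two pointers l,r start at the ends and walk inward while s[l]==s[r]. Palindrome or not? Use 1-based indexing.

not a palindrome (mismatch at 5,14)

l=1 r=18: 'o'=='o', l++,r--
l=2 r=17: 'q'=='q', l++,r--
l=3 r=16: 'q'=='q', l++,r--
l=4 r=15: 'r'=='r', l++,r--
l=5 r=14: 'q'!='o', stop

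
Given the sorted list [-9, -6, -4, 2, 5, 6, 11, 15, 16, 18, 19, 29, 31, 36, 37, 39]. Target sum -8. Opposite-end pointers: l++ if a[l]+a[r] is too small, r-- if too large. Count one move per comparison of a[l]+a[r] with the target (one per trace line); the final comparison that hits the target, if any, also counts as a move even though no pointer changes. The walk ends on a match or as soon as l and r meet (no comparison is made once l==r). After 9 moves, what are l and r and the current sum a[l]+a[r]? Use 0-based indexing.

[0,15] -9+39=30 >-8 → r--
[0,14] -9+37=28 >-8 → r--
[0,13] -9+36=27 >-8 → r--
[0,12] -9+31=22 >-8 → r--
[0,11] -9+29=20 >-8 → r--
[0,10] -9+19=10 >-8 → r--
[0,9] -9+18=9 >-8 → r--
[0,8] -9+16=7 >-8 → r--
[0,7] -9+15=6 >-8 → r--

l=0, r=6, sum=2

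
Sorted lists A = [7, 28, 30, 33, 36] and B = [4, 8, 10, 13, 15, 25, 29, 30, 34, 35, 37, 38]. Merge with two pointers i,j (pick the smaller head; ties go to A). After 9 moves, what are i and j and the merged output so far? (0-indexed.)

[i=0,j=0] A[i]=7>B[j]=4 take 4 → j++
[i=0,j=1] A[i]=7<=B[j]=8 take 7 → i++
[i=1,j=1] A[i]=28>B[j]=8 take 8 → j++
[i=1,j=2] A[i]=28>B[j]=10 take 10 → j++
[i=1,j=3] A[i]=28>B[j]=13 take 13 → j++
[i=1,j=4] A[i]=28>B[j]=15 take 15 → j++
[i=1,j=5] A[i]=28>B[j]=25 take 25 → j++
[i=1,j=6] A[i]=28<=B[j]=29 take 28 → i++
[i=2,j=6] A[i]=30>B[j]=29 take 29 → j++

i=2, j=7, merged so far=[4, 7, 8, 10, 13, 15, 25, 28, 29]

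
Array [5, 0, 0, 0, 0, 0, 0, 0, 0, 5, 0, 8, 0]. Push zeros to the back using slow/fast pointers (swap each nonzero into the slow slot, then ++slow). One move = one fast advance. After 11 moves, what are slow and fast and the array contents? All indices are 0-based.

slow=0 fast=0: a[fast]=5≠0 swap→a[0]=5, slow++,fast++
slow=1 fast=1: a[fast]=0, fast++
slow=1 fast=2: a[fast]=0, fast++
slow=1 fast=3: a[fast]=0, fast++
slow=1 fast=4: a[fast]=0, fast++
slow=1 fast=5: a[fast]=0, fast++
slow=1 fast=6: a[fast]=0, fast++
slow=1 fast=7: a[fast]=0, fast++
slow=1 fast=8: a[fast]=0, fast++
slow=1 fast=9: a[fast]=5≠0 swap→a[1]=5, slow++,fast++
slow=2 fast=10: a[fast]=0, fast++

slow=2, fast=11, a=[5, 5, 0, 0, 0, 0, 0, 0, 0, 0, 0, 8, 0]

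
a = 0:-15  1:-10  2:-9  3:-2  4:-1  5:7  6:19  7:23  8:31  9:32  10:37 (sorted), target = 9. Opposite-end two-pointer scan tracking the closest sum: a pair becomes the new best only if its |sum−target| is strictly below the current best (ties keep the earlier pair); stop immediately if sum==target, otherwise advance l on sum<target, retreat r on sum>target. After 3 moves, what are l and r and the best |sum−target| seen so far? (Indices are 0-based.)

l=0 r=10: -15+37=22 d=13 *, r--
l=0 r=9: -15+32=17 d=8 *, r--
l=0 r=8: -15+31=16 d=7 *, r--

l=0, r=7, best |Δ|=7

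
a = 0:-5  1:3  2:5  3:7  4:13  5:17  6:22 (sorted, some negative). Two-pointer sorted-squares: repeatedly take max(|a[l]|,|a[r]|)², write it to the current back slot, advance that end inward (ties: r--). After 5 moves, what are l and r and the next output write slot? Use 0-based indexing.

l=0, r=1, next write slot=1

[0,6] |-5|<=|22| out[6]=484 → r--
[0,5] |-5|<=|17| out[5]=289 → r--
[0,4] |-5|<=|13| out[4]=169 → r--
[0,3] |-5|<=|7| out[3]=49 → r--
[0,2] |-5|<=|5| out[2]=25 → r--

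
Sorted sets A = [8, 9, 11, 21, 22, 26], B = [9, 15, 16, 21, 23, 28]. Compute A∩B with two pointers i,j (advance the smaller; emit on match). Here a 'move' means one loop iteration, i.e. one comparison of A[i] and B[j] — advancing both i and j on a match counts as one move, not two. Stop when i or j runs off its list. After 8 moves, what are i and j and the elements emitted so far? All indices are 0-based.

i=0 j=0: 8<9, i++
i=1 j=0: 9==9 emit, i++,j++
i=2 j=1: 11<15, i++
i=3 j=1: 21>15, j++
i=3 j=2: 21>16, j++
i=3 j=3: 21==21 emit, i++,j++
i=4 j=4: 22<23, i++
i=5 j=4: 26>23, j++

i=5, j=5, emitted=[9, 21]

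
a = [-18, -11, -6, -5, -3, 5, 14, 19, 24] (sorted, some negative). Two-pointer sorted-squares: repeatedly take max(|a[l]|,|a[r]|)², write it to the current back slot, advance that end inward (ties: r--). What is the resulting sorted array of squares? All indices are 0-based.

l=0 r=8: |-18|<=|24| out[8]=576, r--
l=0 r=7: |-18|<=|19| out[7]=361, r--
l=0 r=6: |-18|>|14| out[6]=324, l++
l=1 r=6: |-11|<=|14| out[5]=196, r--
l=1 r=5: |-11|>|5| out[4]=121, l++
l=2 r=5: |-6|>|5| out[3]=36, l++
l=3 r=5: |-5|<=|5| out[2]=25, r--
l=3 r=4: |-5|>|-3| out[1]=25, l++
l=4 r=4: |-3|<=|-3| out[0]=9, r--

[9, 25, 25, 36, 121, 196, 324, 361, 576]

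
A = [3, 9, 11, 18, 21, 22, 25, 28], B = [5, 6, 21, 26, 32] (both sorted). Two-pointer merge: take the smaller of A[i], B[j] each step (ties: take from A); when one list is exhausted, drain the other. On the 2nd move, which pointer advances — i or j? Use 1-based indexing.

j

i=1 j=1: A[i]=3<=B[j]=5 take 3, i++
i=2 j=1: A[i]=9>B[j]=5 take 5, j++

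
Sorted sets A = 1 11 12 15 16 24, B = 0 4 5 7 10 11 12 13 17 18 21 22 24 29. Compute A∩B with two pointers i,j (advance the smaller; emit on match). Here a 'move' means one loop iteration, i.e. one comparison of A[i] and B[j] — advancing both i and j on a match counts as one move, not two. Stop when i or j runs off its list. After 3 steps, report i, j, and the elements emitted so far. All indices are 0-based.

i=0 j=0: 1>0, j++
i=0 j=1: 1<4, i++
i=1 j=1: 11>4, j++

i=1, j=2, emitted=[]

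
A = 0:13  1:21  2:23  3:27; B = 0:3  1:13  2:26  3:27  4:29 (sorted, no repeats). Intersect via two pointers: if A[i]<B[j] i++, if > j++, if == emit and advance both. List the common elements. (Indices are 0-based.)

intersection = [13, 27]

[i=0,j=0] 13>3 → j++
[i=0,j=1] 13==13 emit → i++,j++
[i=1,j=2] 21<26 → i++
[i=2,j=2] 23<26 → i++
[i=3,j=2] 27>26 → j++
[i=3,j=3] 27==27 emit → i++,j++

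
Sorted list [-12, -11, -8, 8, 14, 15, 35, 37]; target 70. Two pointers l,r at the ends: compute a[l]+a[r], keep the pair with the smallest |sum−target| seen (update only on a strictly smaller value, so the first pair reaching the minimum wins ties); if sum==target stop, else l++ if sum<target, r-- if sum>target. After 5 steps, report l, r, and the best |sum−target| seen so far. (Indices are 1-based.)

l=1 r=8: -12+37=25 d=45 *, l++
l=2 r=8: -11+37=26 d=44 *, l++
l=3 r=8: -8+37=29 d=41 *, l++
l=4 r=8: 8+37=45 d=25 *, l++
l=5 r=8: 14+37=51 d=19 *, l++

l=6, r=8, best |Δ|=19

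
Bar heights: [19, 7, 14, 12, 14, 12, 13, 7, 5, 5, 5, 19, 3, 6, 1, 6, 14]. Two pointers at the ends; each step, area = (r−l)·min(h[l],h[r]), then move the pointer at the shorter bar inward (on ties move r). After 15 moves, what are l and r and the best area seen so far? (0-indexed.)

l=0 r=16: min(19,14)*16=224 best=224 *, r--
l=0 r=15: min(19,6)*15=90 best=224, r--
l=0 r=14: min(19,1)*14=14 best=224, r--
l=0 r=13: min(19,6)*13=78 best=224, r--
l=0 r=12: min(19,3)*12=36 best=224, r--
l=0 r=11: min(19,19)*11=209 best=224, r--
l=0 r=10: min(19,5)*10=50 best=224, r--
l=0 r=9: min(19,5)*9=45 best=224, r--
l=0 r=8: min(19,5)*8=40 best=224, r--
l=0 r=7: min(19,7)*7=49 best=224, r--
l=0 r=6: min(19,13)*6=78 best=224, r--
l=0 r=5: min(19,12)*5=60 best=224, r--
l=0 r=4: min(19,14)*4=56 best=224, r--
l=0 r=3: min(19,12)*3=36 best=224, r--
l=0 r=2: min(19,14)*2=28 best=224, r--

l=0, r=1, best area=224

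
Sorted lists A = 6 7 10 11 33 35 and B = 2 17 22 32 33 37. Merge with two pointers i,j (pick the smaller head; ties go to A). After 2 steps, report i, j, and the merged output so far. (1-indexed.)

i=1 j=1: A[i]=6>B[j]=2 take 2, j++
i=1 j=2: A[i]=6<=B[j]=17 take 6, i++

i=2, j=2, merged so far=[2, 6]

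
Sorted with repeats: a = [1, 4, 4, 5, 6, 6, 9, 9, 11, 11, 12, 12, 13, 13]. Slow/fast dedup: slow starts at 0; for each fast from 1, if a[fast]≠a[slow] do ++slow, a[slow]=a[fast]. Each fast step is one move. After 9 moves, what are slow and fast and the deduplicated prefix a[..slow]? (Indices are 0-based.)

slow=5, fast=10, prefix=[1, 4, 5, 6, 9, 11]

slow=0 fast=1: a[fast]=4≠a[slow]=1 write a[1]=4, slow++,fast++
slow=1 fast=2: a[fast]=4=a[slow] dup, fast++
slow=1 fast=3: a[fast]=5≠a[slow]=4 write a[2]=5, slow++,fast++
slow=2 fast=4: a[fast]=6≠a[slow]=5 write a[3]=6, slow++,fast++
slow=3 fast=5: a[fast]=6=a[slow] dup, fast++
slow=3 fast=6: a[fast]=9≠a[slow]=6 write a[4]=9, slow++,fast++
slow=4 fast=7: a[fast]=9=a[slow] dup, fast++
slow=4 fast=8: a[fast]=11≠a[slow]=9 write a[5]=11, slow++,fast++
slow=5 fast=9: a[fast]=11=a[slow] dup, fast++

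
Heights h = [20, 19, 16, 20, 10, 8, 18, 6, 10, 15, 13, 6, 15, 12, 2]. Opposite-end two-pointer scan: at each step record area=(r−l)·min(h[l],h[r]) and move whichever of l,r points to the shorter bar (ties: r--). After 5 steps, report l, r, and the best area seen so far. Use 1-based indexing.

l=1, r=10, best area=180

l=1 r=15: min(20,2)*14=28 best=28 *, r--
l=1 r=14: min(20,12)*13=156 best=156 *, r--
l=1 r=13: min(20,15)*12=180 best=180 *, r--
l=1 r=12: min(20,6)*11=66 best=180, r--
l=1 r=11: min(20,13)*10=130 best=180, r--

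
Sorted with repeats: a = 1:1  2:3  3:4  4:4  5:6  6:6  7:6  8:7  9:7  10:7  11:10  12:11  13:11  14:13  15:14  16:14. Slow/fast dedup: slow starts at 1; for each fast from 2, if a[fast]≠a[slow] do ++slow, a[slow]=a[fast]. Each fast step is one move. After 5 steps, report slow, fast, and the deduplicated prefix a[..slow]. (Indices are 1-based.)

(s=1,f=2) a[fast]=3≠a[slow]=1 write a[2]=3 → slow++,fast++
(s=2,f=3) a[fast]=4≠a[slow]=3 write a[3]=4 → slow++,fast++
(s=3,f=4) a[fast]=4=a[slow] dup → fast++
(s=3,f=5) a[fast]=6≠a[slow]=4 write a[4]=6 → slow++,fast++
(s=4,f=6) a[fast]=6=a[slow] dup → fast++

slow=4, fast=7, prefix=[1, 3, 4, 6]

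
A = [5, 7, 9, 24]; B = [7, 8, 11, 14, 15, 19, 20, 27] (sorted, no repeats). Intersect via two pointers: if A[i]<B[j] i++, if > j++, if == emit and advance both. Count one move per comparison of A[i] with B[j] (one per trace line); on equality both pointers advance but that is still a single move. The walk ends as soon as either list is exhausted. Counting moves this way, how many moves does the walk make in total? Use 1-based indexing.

i=1 j=1: 5<7, i++
i=2 j=1: 7==7 emit, i++,j++
i=3 j=2: 9>8, j++
i=3 j=3: 9<11, i++
i=4 j=3: 24>11, j++
i=4 j=4: 24>14, j++
i=4 j=5: 24>15, j++
i=4 j=6: 24>19, j++
i=4 j=7: 24>20, j++
i=4 j=8: 24<27, i++

10 moves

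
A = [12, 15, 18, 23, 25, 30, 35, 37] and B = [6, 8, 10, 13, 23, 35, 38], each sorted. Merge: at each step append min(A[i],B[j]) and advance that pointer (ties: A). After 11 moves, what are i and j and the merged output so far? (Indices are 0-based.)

i=6, j=5, merged so far=[6, 8, 10, 12, 13, 15, 18, 23, 23, 25, 30]

i=0 j=0: A[i]=12>B[j]=6 take 6, j++
i=0 j=1: A[i]=12>B[j]=8 take 8, j++
i=0 j=2: A[i]=12>B[j]=10 take 10, j++
i=0 j=3: A[i]=12<=B[j]=13 take 12, i++
i=1 j=3: A[i]=15>B[j]=13 take 13, j++
i=1 j=4: A[i]=15<=B[j]=23 take 15, i++
i=2 j=4: A[i]=18<=B[j]=23 take 18, i++
i=3 j=4: A[i]=23<=B[j]=23 take 23, i++
i=4 j=4: A[i]=25>B[j]=23 take 23, j++
i=4 j=5: A[i]=25<=B[j]=35 take 25, i++
i=5 j=5: A[i]=30<=B[j]=35 take 30, i++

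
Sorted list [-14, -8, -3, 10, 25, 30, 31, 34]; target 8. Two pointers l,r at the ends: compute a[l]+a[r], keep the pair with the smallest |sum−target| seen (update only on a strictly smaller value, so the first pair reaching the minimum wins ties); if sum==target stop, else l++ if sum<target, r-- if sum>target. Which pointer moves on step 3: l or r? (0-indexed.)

l=0 r=7: -14+34=20 d=12 *, r--
l=0 r=6: -14+31=17 d=9 *, r--
l=0 r=5: -14+30=16 d=8 *, r--

r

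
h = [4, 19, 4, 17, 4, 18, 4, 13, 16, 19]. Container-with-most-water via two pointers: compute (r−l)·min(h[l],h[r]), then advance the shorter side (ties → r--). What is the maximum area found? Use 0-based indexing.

[0,9] min(4,19)*9=36 best=36 * → l++
[1,9] min(19,19)*8=152 best=152 * → r--
[1,8] min(19,16)*7=112 best=152 → r--
[1,7] min(19,13)*6=78 best=152 → r--
[1,6] min(19,4)*5=20 best=152 → r--
[1,5] min(19,18)*4=72 best=152 → r--
[1,4] min(19,4)*3=12 best=152 → r--
[1,3] min(19,17)*2=34 best=152 → r--
[1,2] min(19,4)*1=4 best=152 → r--

max area = 152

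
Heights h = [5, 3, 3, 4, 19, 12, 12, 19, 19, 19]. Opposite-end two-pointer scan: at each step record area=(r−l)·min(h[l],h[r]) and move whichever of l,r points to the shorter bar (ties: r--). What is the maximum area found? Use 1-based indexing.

max area = 95

[1,10] min(5,19)*9=45 best=45 * → l++
[2,10] min(3,19)*8=24 best=45 → l++
[3,10] min(3,19)*7=21 best=45 → l++
[4,10] min(4,19)*6=24 best=45 → l++
[5,10] min(19,19)*5=95 best=95 * → r--
[5,9] min(19,19)*4=76 best=95 → r--
[5,8] min(19,19)*3=57 best=95 → r--
[5,7] min(19,12)*2=24 best=95 → r--
[5,6] min(19,12)*1=12 best=95 → r--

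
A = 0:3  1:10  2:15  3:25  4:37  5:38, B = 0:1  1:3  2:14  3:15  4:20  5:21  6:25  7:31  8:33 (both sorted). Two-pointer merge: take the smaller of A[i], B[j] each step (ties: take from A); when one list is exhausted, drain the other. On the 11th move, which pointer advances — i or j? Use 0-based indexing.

[i=0,j=0] A[i]=3>B[j]=1 take 1 → j++
[i=0,j=1] A[i]=3<=B[j]=3 take 3 → i++
[i=1,j=1] A[i]=10>B[j]=3 take 3 → j++
[i=1,j=2] A[i]=10<=B[j]=14 take 10 → i++
[i=2,j=2] A[i]=15>B[j]=14 take 14 → j++
[i=2,j=3] A[i]=15<=B[j]=15 take 15 → i++
[i=3,j=3] A[i]=25>B[j]=15 take 15 → j++
[i=3,j=4] A[i]=25>B[j]=20 take 20 → j++
[i=3,j=5] A[i]=25>B[j]=21 take 21 → j++
[i=3,j=6] A[i]=25<=B[j]=25 take 25 → i++
[i=4,j=6] A[i]=37>B[j]=25 take 25 → j++

j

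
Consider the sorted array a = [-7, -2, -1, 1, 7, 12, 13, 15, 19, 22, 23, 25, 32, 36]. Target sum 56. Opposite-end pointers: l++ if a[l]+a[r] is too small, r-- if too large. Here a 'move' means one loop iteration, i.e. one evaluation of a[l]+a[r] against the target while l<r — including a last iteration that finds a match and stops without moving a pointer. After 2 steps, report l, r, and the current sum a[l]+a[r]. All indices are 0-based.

l=2, r=13, sum=35

[0,13] -7+36=29 <56 → l++
[1,13] -2+36=34 <56 → l++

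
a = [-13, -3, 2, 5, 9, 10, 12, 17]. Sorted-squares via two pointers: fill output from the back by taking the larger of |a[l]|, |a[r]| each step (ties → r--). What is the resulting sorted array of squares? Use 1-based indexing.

l=1 r=8: |-13|<=|17| out[8]=289, r--
l=1 r=7: |-13|>|12| out[7]=169, l++
l=2 r=7: |-3|<=|12| out[6]=144, r--
l=2 r=6: |-3|<=|10| out[5]=100, r--
l=2 r=5: |-3|<=|9| out[4]=81, r--
l=2 r=4: |-3|<=|5| out[3]=25, r--
l=2 r=3: |-3|>|2| out[2]=9, l++
l=3 r=3: |2|<=|2| out[1]=4, r--

[4, 9, 25, 81, 100, 144, 169, 289]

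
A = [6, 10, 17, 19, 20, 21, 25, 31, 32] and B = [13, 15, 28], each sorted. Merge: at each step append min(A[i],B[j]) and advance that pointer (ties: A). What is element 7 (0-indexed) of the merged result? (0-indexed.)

merged[7] = 21

[i=0,j=0] A[i]=6<=B[j]=13 take 6 → i++
[i=1,j=0] A[i]=10<=B[j]=13 take 10 → i++
[i=2,j=0] A[i]=17>B[j]=13 take 13 → j++
[i=2,j=1] A[i]=17>B[j]=15 take 15 → j++
[i=2,j=2] A[i]=17<=B[j]=28 take 17 → i++
[i=3,j=2] A[i]=19<=B[j]=28 take 19 → i++
[i=4,j=2] A[i]=20<=B[j]=28 take 20 → i++
[i=5,j=2] A[i]=21<=B[j]=28 take 21 → i++
[i=6,j=2] A[i]=25<=B[j]=28 take 25 → i++
[i=7,j=2] A[i]=31>B[j]=28 take 28 → j++
[i=7,j=3] B done, take A[i]=31 → i++
[i=8,j=3] B done, take A[i]=32 → i++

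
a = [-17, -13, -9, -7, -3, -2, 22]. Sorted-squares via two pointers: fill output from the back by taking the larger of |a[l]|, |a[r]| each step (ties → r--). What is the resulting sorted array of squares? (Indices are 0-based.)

[0,6] |-17|<=|22| out[6]=484 → r--
[0,5] |-17|>|-2| out[5]=289 → l++
[1,5] |-13|>|-2| out[4]=169 → l++
[2,5] |-9|>|-2| out[3]=81 → l++
[3,5] |-7|>|-2| out[2]=49 → l++
[4,5] |-3|>|-2| out[1]=9 → l++
[5,5] |-2|<=|-2| out[0]=4 → r--

[4, 9, 49, 81, 169, 289, 484]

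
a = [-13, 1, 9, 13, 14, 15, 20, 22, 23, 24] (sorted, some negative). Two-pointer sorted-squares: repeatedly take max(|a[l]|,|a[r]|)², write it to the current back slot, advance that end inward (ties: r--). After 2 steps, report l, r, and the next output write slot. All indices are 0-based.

[0,9] |-13|<=|24| out[9]=576 → r--
[0,8] |-13|<=|23| out[8]=529 → r--

l=0, r=7, next write slot=7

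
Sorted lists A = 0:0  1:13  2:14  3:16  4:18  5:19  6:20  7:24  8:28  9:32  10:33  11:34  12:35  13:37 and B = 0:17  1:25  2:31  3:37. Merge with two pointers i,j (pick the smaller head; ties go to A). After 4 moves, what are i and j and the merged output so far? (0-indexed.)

i=0 j=0: A[i]=0<=B[j]=17 take 0, i++
i=1 j=0: A[i]=13<=B[j]=17 take 13, i++
i=2 j=0: A[i]=14<=B[j]=17 take 14, i++
i=3 j=0: A[i]=16<=B[j]=17 take 16, i++

i=4, j=0, merged so far=[0, 13, 14, 16]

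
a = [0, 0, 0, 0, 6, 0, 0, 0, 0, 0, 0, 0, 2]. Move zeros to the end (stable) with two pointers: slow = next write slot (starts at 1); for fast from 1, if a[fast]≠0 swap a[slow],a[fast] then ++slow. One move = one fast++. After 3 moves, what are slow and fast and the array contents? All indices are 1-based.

slow=1, fast=4, a=[0, 0, 0, 0, 6, 0, 0, 0, 0, 0, 0, 0, 2]

(s=1,f=1) a[fast]=0 → fast++
(s=1,f=2) a[fast]=0 → fast++
(s=1,f=3) a[fast]=0 → fast++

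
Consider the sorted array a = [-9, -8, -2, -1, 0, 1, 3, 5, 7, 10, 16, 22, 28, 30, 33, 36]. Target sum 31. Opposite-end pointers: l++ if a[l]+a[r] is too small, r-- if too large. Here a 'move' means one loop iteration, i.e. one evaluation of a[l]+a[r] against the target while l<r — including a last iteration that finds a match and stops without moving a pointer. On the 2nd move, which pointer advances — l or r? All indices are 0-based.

l=0 r=15: -9+36=27 <31, l++
l=1 r=15: -8+36=28 <31, l++

l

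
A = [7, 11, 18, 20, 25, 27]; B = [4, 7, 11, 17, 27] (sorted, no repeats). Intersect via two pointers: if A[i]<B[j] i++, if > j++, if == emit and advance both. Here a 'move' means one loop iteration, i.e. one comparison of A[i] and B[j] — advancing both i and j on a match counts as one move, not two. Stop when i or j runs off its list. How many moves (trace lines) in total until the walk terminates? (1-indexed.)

i=1 j=1: 7>4, j++
i=1 j=2: 7==7 emit, i++,j++
i=2 j=3: 11==11 emit, i++,j++
i=3 j=4: 18>17, j++
i=3 j=5: 18<27, i++
i=4 j=5: 20<27, i++
i=5 j=5: 25<27, i++
i=6 j=5: 27==27 emit, i++,j++

8 moves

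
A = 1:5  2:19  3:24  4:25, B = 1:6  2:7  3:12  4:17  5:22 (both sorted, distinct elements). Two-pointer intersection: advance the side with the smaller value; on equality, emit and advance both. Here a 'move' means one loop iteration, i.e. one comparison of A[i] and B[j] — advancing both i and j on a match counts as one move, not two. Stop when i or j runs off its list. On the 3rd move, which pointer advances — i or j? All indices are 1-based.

[i=1,j=1] 5<6 → i++
[i=2,j=1] 19>6 → j++
[i=2,j=2] 19>7 → j++

j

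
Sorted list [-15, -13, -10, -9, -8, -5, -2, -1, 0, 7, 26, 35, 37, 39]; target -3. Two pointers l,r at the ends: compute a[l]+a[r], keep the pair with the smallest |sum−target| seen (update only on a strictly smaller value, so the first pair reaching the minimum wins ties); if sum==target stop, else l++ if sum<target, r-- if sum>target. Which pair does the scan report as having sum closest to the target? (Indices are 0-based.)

pair (-10, 7) with sum -3 (|Δ|=0)

l=0 r=13: -15+39=24 d=27 *, r--
l=0 r=12: -15+37=22 d=25 *, r--
l=0 r=11: -15+35=20 d=23 *, r--
l=0 r=10: -15+26=11 d=14 *, r--
l=0 r=9: -15+7=-8 d=5 *, l++
l=1 r=9: -13+7=-6 d=3 *, l++
l=2 r=9: -10+7=-3 d=0 *, stop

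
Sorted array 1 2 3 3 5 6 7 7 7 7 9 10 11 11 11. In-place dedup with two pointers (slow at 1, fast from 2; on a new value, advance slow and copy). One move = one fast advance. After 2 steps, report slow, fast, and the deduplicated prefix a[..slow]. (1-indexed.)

slow=3, fast=4, prefix=[1, 2, 3]

(s=1,f=2) a[fast]=2≠a[slow]=1 write a[2]=2 → slow++,fast++
(s=2,f=3) a[fast]=3≠a[slow]=2 write a[3]=3 → slow++,fast++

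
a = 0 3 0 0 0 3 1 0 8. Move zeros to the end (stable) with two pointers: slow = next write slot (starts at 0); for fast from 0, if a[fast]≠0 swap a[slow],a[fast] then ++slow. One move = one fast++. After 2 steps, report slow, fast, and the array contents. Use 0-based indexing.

slow=1, fast=2, a=[3, 0, 0, 0, 0, 3, 1, 0, 8]

(s=0,f=0) a[fast]=0 → fast++
(s=0,f=1) a[fast]=3≠0 swap→a[0]=3 → slow++,fast++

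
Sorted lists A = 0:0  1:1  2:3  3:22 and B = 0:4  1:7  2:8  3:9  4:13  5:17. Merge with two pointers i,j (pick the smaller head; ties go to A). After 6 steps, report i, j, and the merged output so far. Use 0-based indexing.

i=0 j=0: A[i]=0<=B[j]=4 take 0, i++
i=1 j=0: A[i]=1<=B[j]=4 take 1, i++
i=2 j=0: A[i]=3<=B[j]=4 take 3, i++
i=3 j=0: A[i]=22>B[j]=4 take 4, j++
i=3 j=1: A[i]=22>B[j]=7 take 7, j++
i=3 j=2: A[i]=22>B[j]=8 take 8, j++

i=3, j=3, merged so far=[0, 1, 3, 4, 7, 8]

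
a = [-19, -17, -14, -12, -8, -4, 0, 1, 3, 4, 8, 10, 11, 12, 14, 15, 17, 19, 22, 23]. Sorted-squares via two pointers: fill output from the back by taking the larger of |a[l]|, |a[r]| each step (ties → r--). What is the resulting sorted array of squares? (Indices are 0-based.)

l=0 r=19: |-19|<=|23| out[19]=529, r--
l=0 r=18: |-19|<=|22| out[18]=484, r--
l=0 r=17: |-19|<=|19| out[17]=361, r--
l=0 r=16: |-19|>|17| out[16]=361, l++
l=1 r=16: |-17|<=|17| out[15]=289, r--
l=1 r=15: |-17|>|15| out[14]=289, l++
l=2 r=15: |-14|<=|15| out[13]=225, r--
l=2 r=14: |-14|<=|14| out[12]=196, r--
l=2 r=13: |-14|>|12| out[11]=196, l++
l=3 r=13: |-12|<=|12| out[10]=144, r--
l=3 r=12: |-12|>|11| out[9]=144, l++
l=4 r=12: |-8|<=|11| out[8]=121, r--
l=4 r=11: |-8|<=|10| out[7]=100, r--
l=4 r=10: |-8|<=|8| out[6]=64, r--
l=4 r=9: |-8|>|4| out[5]=64, l++
l=5 r=9: |-4|<=|4| out[4]=16, r--
l=5 r=8: |-4|>|3| out[3]=16, l++
l=6 r=8: |0|<=|3| out[2]=9, r--
l=6 r=7: |0|<=|1| out[1]=1, r--
l=6 r=6: |0|<=|0| out[0]=0, r--

[0, 1, 9, 16, 16, 64, 64, 100, 121, 144, 144, 196, 196, 225, 289, 289, 361, 361, 484, 529]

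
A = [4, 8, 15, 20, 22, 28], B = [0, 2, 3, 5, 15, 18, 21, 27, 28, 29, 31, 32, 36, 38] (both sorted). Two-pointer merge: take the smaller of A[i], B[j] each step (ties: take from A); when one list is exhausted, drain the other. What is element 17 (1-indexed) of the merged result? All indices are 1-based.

[i=1,j=1] A[i]=4>B[j]=0 take 0 → j++
[i=1,j=2] A[i]=4>B[j]=2 take 2 → j++
[i=1,j=3] A[i]=4>B[j]=3 take 3 → j++
[i=1,j=4] A[i]=4<=B[j]=5 take 4 → i++
[i=2,j=4] A[i]=8>B[j]=5 take 5 → j++
[i=2,j=5] A[i]=8<=B[j]=15 take 8 → i++
[i=3,j=5] A[i]=15<=B[j]=15 take 15 → i++
[i=4,j=5] A[i]=20>B[j]=15 take 15 → j++
[i=4,j=6] A[i]=20>B[j]=18 take 18 → j++
[i=4,j=7] A[i]=20<=B[j]=21 take 20 → i++
[i=5,j=7] A[i]=22>B[j]=21 take 21 → j++
[i=5,j=8] A[i]=22<=B[j]=27 take 22 → i++
[i=6,j=8] A[i]=28>B[j]=27 take 27 → j++
[i=6,j=9] A[i]=28<=B[j]=28 take 28 → i++
[i=7,j=9] A done, take B[j]=28 → j++
[i=7,j=10] A done, take B[j]=29 → j++
[i=7,j=11] A done, take B[j]=31 → j++
[i=7,j=12] A done, take B[j]=32 → j++
[i=7,j=13] A done, take B[j]=36 → j++
[i=7,j=14] A done, take B[j]=38 → j++

merged[17] = 31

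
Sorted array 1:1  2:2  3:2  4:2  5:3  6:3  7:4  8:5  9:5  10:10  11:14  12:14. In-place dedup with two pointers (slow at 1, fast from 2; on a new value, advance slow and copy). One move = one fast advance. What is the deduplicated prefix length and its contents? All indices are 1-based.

(s=1,f=2) a[fast]=2≠a[slow]=1 write a[2]=2 → slow++,fast++
(s=2,f=3) a[fast]=2=a[slow] dup → fast++
(s=2,f=4) a[fast]=2=a[slow] dup → fast++
(s=2,f=5) a[fast]=3≠a[slow]=2 write a[3]=3 → slow++,fast++
(s=3,f=6) a[fast]=3=a[slow] dup → fast++
(s=3,f=7) a[fast]=4≠a[slow]=3 write a[4]=4 → slow++,fast++
(s=4,f=8) a[fast]=5≠a[slow]=4 write a[5]=5 → slow++,fast++
(s=5,f=9) a[fast]=5=a[slow] dup → fast++
(s=5,f=10) a[fast]=10≠a[slow]=5 write a[6]=10 → slow++,fast++
(s=6,f=11) a[fast]=14≠a[slow]=10 write a[7]=14 → slow++,fast++
(s=7,f=12) a[fast]=14=a[slow] dup → fast++

length 7; prefix = [1, 2, 3, 4, 5, 10, 14]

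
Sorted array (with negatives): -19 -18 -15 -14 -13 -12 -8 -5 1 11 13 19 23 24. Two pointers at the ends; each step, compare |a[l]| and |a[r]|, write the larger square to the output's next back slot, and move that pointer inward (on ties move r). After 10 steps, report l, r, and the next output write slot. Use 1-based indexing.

l=7, r=10, next write slot=4

l=1 r=14: |-19|<=|24| out[14]=576, r--
l=1 r=13: |-19|<=|23| out[13]=529, r--
l=1 r=12: |-19|<=|19| out[12]=361, r--
l=1 r=11: |-19|>|13| out[11]=361, l++
l=2 r=11: |-18|>|13| out[10]=324, l++
l=3 r=11: |-15|>|13| out[9]=225, l++
l=4 r=11: |-14|>|13| out[8]=196, l++
l=5 r=11: |-13|<=|13| out[7]=169, r--
l=5 r=10: |-13|>|11| out[6]=169, l++
l=6 r=10: |-12|>|11| out[5]=144, l++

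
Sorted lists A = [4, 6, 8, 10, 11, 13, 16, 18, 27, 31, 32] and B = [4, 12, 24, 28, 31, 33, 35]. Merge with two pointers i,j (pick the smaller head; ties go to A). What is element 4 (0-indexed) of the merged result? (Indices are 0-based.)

i=0 j=0: A[i]=4<=B[j]=4 take 4, i++
i=1 j=0: A[i]=6>B[j]=4 take 4, j++
i=1 j=1: A[i]=6<=B[j]=12 take 6, i++
i=2 j=1: A[i]=8<=B[j]=12 take 8, i++
i=3 j=1: A[i]=10<=B[j]=12 take 10, i++
i=4 j=1: A[i]=11<=B[j]=12 take 11, i++
i=5 j=1: A[i]=13>B[j]=12 take 12, j++
i=5 j=2: A[i]=13<=B[j]=24 take 13, i++
i=6 j=2: A[i]=16<=B[j]=24 take 16, i++
i=7 j=2: A[i]=18<=B[j]=24 take 18, i++
i=8 j=2: A[i]=27>B[j]=24 take 24, j++
i=8 j=3: A[i]=27<=B[j]=28 take 27, i++
i=9 j=3: A[i]=31>B[j]=28 take 28, j++
i=9 j=4: A[i]=31<=B[j]=31 take 31, i++
i=10 j=4: A[i]=32>B[j]=31 take 31, j++
i=10 j=5: A[i]=32<=B[j]=33 take 32, i++
i=11 j=5: A done, take B[j]=33, j++
i=11 j=6: A done, take B[j]=35, j++

merged[4] = 10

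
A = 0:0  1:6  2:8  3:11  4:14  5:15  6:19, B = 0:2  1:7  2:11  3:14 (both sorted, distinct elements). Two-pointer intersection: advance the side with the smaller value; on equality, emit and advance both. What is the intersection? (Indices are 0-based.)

intersection = [11, 14]

i=0 j=0: 0<2, i++
i=1 j=0: 6>2, j++
i=1 j=1: 6<7, i++
i=2 j=1: 8>7, j++
i=2 j=2: 8<11, i++
i=3 j=2: 11==11 emit, i++,j++
i=4 j=3: 14==14 emit, i++,j++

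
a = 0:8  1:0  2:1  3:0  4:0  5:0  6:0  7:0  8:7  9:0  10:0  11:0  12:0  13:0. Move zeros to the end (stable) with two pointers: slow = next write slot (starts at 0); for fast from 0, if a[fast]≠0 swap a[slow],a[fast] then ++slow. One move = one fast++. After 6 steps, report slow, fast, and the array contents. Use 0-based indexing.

slow=2, fast=6, a=[8, 1, 0, 0, 0, 0, 0, 0, 7, 0, 0, 0, 0, 0]

(s=0,f=0) a[fast]=8≠0 swap→a[0]=8 → slow++,fast++
(s=1,f=1) a[fast]=0 → fast++
(s=1,f=2) a[fast]=1≠0 swap→a[1]=1 → slow++,fast++
(s=2,f=3) a[fast]=0 → fast++
(s=2,f=4) a[fast]=0 → fast++
(s=2,f=5) a[fast]=0 → fast++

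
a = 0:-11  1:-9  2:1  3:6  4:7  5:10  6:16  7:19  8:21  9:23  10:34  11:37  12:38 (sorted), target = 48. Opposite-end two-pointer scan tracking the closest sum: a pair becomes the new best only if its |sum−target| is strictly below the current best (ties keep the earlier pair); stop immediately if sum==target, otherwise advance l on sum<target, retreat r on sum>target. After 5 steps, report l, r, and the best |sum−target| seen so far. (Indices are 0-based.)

l=0 r=12: -11+38=27 d=21 *, l++
l=1 r=12: -9+38=29 d=19 *, l++
l=2 r=12: 1+38=39 d=9 *, l++
l=3 r=12: 6+38=44 d=4 *, l++
l=4 r=12: 7+38=45 d=3 *, l++

l=5, r=12, best |Δ|=3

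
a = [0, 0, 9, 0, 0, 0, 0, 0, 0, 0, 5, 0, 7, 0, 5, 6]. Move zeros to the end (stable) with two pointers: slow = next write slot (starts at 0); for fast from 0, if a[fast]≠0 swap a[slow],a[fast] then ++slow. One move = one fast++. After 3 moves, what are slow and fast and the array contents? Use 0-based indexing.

slow=1, fast=3, a=[9, 0, 0, 0, 0, 0, 0, 0, 0, 0, 5, 0, 7, 0, 5, 6]

(s=0,f=0) a[fast]=0 → fast++
(s=0,f=1) a[fast]=0 → fast++
(s=0,f=2) a[fast]=9≠0 swap→a[0]=9 → slow++,fast++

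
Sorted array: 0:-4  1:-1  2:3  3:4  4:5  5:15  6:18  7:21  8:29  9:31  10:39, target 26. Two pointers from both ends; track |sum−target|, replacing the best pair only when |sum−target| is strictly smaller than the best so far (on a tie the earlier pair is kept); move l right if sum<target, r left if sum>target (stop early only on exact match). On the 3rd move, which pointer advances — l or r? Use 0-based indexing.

l

l=0 r=10: -4+39=35 d=9 *, r--
l=0 r=9: -4+31=27 d=1 *, r--
l=0 r=8: -4+29=25 d=1, l++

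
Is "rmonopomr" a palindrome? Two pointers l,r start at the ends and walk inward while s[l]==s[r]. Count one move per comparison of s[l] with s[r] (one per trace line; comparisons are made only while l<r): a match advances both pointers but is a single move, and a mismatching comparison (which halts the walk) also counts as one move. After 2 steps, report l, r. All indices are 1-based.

l=3, r=7

[1,9] 'r'=='r' → l++,r--
[2,8] 'm'=='m' → l++,r--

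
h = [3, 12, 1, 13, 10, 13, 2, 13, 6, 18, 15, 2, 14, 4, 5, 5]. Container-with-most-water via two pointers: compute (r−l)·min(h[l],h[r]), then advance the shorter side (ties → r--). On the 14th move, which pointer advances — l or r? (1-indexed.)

[1,16] min(3,5)*15=45 best=45 * → l++
[2,16] min(12,5)*14=70 best=70 * → r--
[2,15] min(12,5)*13=65 best=70 → r--
[2,14] min(12,4)*12=48 best=70 → r--
[2,13] min(12,14)*11=132 best=132 * → l++
[3,13] min(1,14)*10=10 best=132 → l++
[4,13] min(13,14)*9=117 best=132 → l++
[5,13] min(10,14)*8=80 best=132 → l++
[6,13] min(13,14)*7=91 best=132 → l++
[7,13] min(2,14)*6=12 best=132 → l++
[8,13] min(13,14)*5=65 best=132 → l++
[9,13] min(6,14)*4=24 best=132 → l++
[10,13] min(18,14)*3=42 best=132 → r--
[10,12] min(18,2)*2=4 best=132 → r--

r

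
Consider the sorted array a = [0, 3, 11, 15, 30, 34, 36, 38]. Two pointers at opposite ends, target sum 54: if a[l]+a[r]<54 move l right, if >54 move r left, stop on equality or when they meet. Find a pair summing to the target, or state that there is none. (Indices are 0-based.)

[0,7] 0+38=38 <54 → l++
[1,7] 3+38=41 <54 → l++
[2,7] 11+38=49 <54 → l++
[3,7] 15+38=53 <54 → l++
[4,7] 30+38=68 >54 → r--
[4,6] 30+36=66 >54 → r--
[4,5] 30+34=64 >54 → r--

no pair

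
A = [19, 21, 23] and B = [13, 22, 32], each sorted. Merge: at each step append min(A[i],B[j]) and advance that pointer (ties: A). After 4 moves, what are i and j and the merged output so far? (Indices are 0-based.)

i=2, j=2, merged so far=[13, 19, 21, 22]

i=0 j=0: A[i]=19>B[j]=13 take 13, j++
i=0 j=1: A[i]=19<=B[j]=22 take 19, i++
i=1 j=1: A[i]=21<=B[j]=22 take 21, i++
i=2 j=1: A[i]=23>B[j]=22 take 22, j++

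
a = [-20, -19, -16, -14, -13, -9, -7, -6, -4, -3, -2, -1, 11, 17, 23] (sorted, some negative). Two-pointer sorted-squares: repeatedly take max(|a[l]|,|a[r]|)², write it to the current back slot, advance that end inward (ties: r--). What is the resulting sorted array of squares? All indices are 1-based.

[1,15] |-20|<=|23| out[15]=529 → r--
[1,14] |-20|>|17| out[14]=400 → l++
[2,14] |-19|>|17| out[13]=361 → l++
[3,14] |-16|<=|17| out[12]=289 → r--
[3,13] |-16|>|11| out[11]=256 → l++
[4,13] |-14|>|11| out[10]=196 → l++
[5,13] |-13|>|11| out[9]=169 → l++
[6,13] |-9|<=|11| out[8]=121 → r--
[6,12] |-9|>|-1| out[7]=81 → l++
[7,12] |-7|>|-1| out[6]=49 → l++
[8,12] |-6|>|-1| out[5]=36 → l++
[9,12] |-4|>|-1| out[4]=16 → l++
[10,12] |-3|>|-1| out[3]=9 → l++
[11,12] |-2|>|-1| out[2]=4 → l++
[12,12] |-1|<=|-1| out[1]=1 → r--

[1, 4, 9, 16, 36, 49, 81, 121, 169, 196, 256, 289, 361, 400, 529]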